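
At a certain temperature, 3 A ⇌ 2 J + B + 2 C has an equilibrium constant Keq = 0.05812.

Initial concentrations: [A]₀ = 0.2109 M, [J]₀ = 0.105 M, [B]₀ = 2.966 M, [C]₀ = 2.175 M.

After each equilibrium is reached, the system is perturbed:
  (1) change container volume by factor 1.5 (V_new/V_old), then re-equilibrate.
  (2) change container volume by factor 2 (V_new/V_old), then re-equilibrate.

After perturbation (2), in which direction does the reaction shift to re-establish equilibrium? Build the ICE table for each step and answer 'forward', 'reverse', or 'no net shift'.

Q₀ = 16.49 vs Keq = 0.05812 ⇒ Q>K, reverse
Step 1:
                   A          J          B          C
  I           0.2109      0.105      2.966      2.175
  C           0.1367   -0.09113   -0.04556   -0.09113
  E           0.3476    0.01387       2.92      2.084
  solve Keq expr → x = -0.04556; check Q = 0.05812
Then change container volume by factor 1.5 (V_new/V_old).
Step 2:
                   A          J          B          C
  I           0.2317   0.009249      1.947      1.389
  C        -0.006058   0.004038   0.002019   0.004038
  E           0.2257    0.01329      1.949      1.393
  solve Keq expr → x = 0.002019; check Q = 0.05812
Then change container volume by factor 2 (V_new/V_old).
Step 3:
                   A          J          B          C
  I           0.1128   0.006644     0.9745     0.6966
  C        -0.007783   0.005189   0.002594   0.005189
  E           0.1051    0.01183     0.9771     0.7018
  solve Keq expr → x = 0.002594; check Q = 0.05812

Direction: forward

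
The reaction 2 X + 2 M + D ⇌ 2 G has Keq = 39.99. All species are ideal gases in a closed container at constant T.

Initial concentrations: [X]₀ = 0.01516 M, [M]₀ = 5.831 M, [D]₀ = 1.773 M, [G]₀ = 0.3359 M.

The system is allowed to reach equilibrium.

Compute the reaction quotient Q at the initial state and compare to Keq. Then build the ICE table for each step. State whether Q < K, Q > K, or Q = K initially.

Q₀ = 8.144 vs Keq = 39.99 ⇒ Q<K, forward
Step 1:
                    X           M           D           G
  I           0.01516       5.831       1.773      0.3359
  C         -0.008135   -0.008135   -0.004068    0.008135
  E          0.007025       5.823       1.769       0.344
  solve Keq expr → x = 0.004068; check Q = 39.99

Q₀ = 8.144; Q < K (proceeds forward)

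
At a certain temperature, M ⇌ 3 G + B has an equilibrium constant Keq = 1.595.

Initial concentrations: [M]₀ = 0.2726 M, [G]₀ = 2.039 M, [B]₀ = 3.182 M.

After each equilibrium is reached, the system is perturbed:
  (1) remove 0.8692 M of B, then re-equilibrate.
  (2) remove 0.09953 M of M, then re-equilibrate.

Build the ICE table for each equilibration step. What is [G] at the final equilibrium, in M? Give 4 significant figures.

Q₀ = 98.95 vs Keq = 1.595 ⇒ Q>K, reverse
Step 1:
                    M           G           B
  init         0.2726       2.039       3.182
  Δ            0.4323      -1.297     -0.4323
  eq           0.7049      0.7422        2.75
  solve Keq expr → x = -0.4323; check Q = 1.595
Then remove 0.8692 M of B.
Step 2:
                    M           G           B
  init         0.7049      0.7422       1.881
  Δ          -0.02823     0.08469     0.02823
  eq           0.6766      0.8269       1.909
  solve Keq expr → x = 0.02823; check Q = 1.595
Then remove 0.09953 M of M.
Step 3:
                    M           G           B
  init         0.5771      0.8269       1.909
  Δ            0.0119    -0.03571     -0.0119
  eq            0.589      0.7912       1.897
  solve Keq expr → x = -0.0119; check Q = 1.595

[G]_eq = 0.7912 M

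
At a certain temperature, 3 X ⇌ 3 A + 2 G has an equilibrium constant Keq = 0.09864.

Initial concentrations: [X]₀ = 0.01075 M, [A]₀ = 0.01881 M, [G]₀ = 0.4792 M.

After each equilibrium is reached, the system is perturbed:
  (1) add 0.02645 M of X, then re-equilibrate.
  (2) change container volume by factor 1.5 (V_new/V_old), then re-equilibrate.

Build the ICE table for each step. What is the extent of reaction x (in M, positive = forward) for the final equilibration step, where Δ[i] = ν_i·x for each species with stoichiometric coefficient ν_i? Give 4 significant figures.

x = 8.2447e-04 M

Q₀ = 1.23 vs Keq = 0.09864 ⇒ Q>K, reverse
Step 1:
                  X         A         G
  init      0.01075   0.01881    0.4792
  Δ        0.006057 -0.006057 -0.004038
  eq        0.01681   0.01275    0.4752
  solve Keq expr → x = -0.002019; check Q = 0.09864
Then add 0.02645 M of X.
Step 2:
                  X         A         G
  init      0.04326   0.01275    0.4752
  Δ        -0.01127   0.01127  0.007512
  eq        0.03199   0.02402    0.4827
  solve Keq expr → x = 0.003756; check Q = 0.09864
Then change container volume by factor 1.5 (V_new/V_old).
Step 3:
                  X         A         G
  init      0.02133   0.01601    0.3218
  Δ       -0.002473  0.002473  0.001649
  eq        0.01885   0.01849    0.3234
  solve Keq expr → x = 8.2447e-04; check Q = 0.09864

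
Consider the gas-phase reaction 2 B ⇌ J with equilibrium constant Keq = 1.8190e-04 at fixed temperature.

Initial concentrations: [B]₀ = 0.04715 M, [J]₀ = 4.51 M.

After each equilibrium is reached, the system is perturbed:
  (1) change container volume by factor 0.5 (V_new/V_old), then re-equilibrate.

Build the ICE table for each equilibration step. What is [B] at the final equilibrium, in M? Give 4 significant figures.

Q₀ = 2029 vs Keq = 1.8190e-04 ⇒ Q>K, reverse
Step 1:
                    B           J
  I           0.04715        4.51
  C              8.99      -4.495
  E             9.037     0.01486
  solve Keq expr → x = -4.495; check Q = 1.8190e-04
Then change container volume by factor 0.5 (V_new/V_old).
Step 2:
                    B           J
  I             18.07     0.02971
  C          -0.05866     0.02933
  E             18.02     0.05904
  solve Keq expr → x = 0.02933; check Q = 1.8190e-04

[B]_eq = 18.02 M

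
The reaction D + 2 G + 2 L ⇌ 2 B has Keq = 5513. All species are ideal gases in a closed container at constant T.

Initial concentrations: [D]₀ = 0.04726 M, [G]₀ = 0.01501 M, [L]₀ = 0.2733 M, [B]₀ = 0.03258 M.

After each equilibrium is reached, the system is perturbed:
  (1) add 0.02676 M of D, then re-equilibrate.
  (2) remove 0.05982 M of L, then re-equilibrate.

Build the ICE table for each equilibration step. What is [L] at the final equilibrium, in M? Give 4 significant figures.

[L]_eq = 0.2078 M

Q₀ = 1335 vs Keq = 5513 ⇒ Q<K, forward
Step 1:
                    D           G           L           B
  Initial     0.04726     0.01501      0.2733     0.03258
  Change    -0.002913   -0.005827   -0.005827    0.005827
  Equil       0.04435    0.009183      0.2675     0.03841
  solve Keq expr → x = 0.002913; check Q = 5513
Then add 0.02676 M of D.
Step 2:
                    D           G           L           B
  Initial     0.07111    0.009183      0.2675     0.03841
  Change  -7.7607e-04   -0.001552   -0.001552    0.001552
  Equil       0.07033    0.007631      0.2659     0.03996
  solve Keq expr → x = 7.7607e-04; check Q = 5513
Then remove 0.05982 M of L.
Step 3:
                    D           G           L           B
  Initial     0.07033    0.007631      0.2061     0.03996
  Change   8.3596e-04    0.001672    0.001672   -0.001672
  Equil       0.07117    0.009303      0.2078     0.03829
  solve Keq expr → x = -8.3596e-04; check Q = 5513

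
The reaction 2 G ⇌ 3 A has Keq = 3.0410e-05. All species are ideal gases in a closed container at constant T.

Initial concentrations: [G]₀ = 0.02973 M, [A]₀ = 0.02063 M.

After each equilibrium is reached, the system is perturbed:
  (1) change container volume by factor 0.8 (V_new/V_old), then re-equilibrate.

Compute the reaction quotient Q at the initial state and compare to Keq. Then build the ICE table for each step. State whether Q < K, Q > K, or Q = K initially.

Q₀ = 0.009934 vs Keq = 3.0410e-05 ⇒ Q>K, reverse
Step 1:
                   G          A
  Initial    0.02973    0.02063
  Change     0.01128   -0.01692
  Equil      0.04101   0.003712
  solve Keq expr → x = -0.005639; check Q = 3.0410e-05
Then change container volume by factor 0.8 (V_new/V_old).
Step 2:
                   G          A
  Initial    0.05126    0.00464
  Change  2.1375e-04 -3.2063e-04
  Equil      0.05147   0.004319
  solve Keq expr → x = -1.0688e-04; check Q = 3.0410e-05

Q₀ = 0.009934; Q > K (proceeds reverse)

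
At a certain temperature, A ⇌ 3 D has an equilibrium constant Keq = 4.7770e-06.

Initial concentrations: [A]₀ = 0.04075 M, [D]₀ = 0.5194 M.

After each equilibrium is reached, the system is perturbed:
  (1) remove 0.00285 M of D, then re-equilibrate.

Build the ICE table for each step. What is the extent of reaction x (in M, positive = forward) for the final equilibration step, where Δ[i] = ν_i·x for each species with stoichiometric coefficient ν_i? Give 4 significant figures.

x = 9.4500e-04 M

Q₀ = 3.439 vs Keq = 4.7770e-06 ⇒ Q>K, reverse
Step 1:
                   A          D
  init       0.04075     0.5194
  Δ           0.1698    -0.5094
  eq          0.2105    0.01002
  solve Keq expr → x = -0.1698; check Q = 4.7770e-06
Then remove 0.00285 M of D.
Step 2:
                   A          D
  init        0.2105   0.007169
  Δ       -9.4500e-04   0.002835
  eq          0.2096       0.01
  solve Keq expr → x = 9.4500e-04; check Q = 4.7770e-06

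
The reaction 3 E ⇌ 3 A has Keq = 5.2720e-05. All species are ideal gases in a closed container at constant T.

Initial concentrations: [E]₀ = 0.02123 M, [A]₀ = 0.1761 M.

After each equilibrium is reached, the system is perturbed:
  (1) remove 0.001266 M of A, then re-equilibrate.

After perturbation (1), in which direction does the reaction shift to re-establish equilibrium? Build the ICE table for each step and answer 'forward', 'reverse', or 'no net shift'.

Q₀ = 570.7 vs Keq = 5.2720e-05 ⇒ Q>K, reverse
Step 1:
                   E          A
  Initial    0.02123     0.1761
  Change       0.169     -0.169
  Equil       0.1902   0.007132
  solve Keq expr → x = -0.05632; check Q = 5.2720e-05
Then remove 0.001266 M of A.
Step 2:
                   E          A
  Initial     0.1902   0.005866
  Change    -0.00122    0.00122
  Equil        0.189   0.007086
  solve Keq expr → x = 4.0675e-04; check Q = 5.2720e-05

Direction: forward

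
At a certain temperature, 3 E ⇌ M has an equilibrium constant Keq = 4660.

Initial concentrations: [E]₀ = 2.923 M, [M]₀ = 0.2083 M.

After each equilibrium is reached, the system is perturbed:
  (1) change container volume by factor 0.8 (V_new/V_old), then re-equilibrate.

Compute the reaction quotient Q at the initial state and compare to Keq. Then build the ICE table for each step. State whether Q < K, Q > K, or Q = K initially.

Q₀ = 0.008341; Q < K (proceeds forward)

Q₀ = 0.008341 vs Keq = 4660 ⇒ Q<K, forward
Step 1:
                    E           M
  init          2.923      0.2083
  Δ             -2.86      0.9534
  eq          0.06294       1.162
  solve Keq expr → x = 0.9534; check Q = 4660
Then change container volume by factor 0.8 (V_new/V_old).
Step 2:
                    E           M
  init        0.07867       1.452
  Δ          -0.01082    0.003606
  eq          0.06785       1.456
  solve Keq expr → x = 0.003606; check Q = 4660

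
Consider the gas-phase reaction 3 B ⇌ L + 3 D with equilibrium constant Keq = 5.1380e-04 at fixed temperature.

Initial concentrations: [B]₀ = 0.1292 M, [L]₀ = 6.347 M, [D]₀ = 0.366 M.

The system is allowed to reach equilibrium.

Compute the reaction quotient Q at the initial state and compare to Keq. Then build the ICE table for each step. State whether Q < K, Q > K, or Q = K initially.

Q₀ = 144.3; Q > K (proceeds reverse)

Q₀ = 144.3 vs Keq = 5.1380e-04 ⇒ Q>K, reverse
Step 1:
                    B           L           D
  I            0.1292       6.347       0.366
  C            0.3453     -0.1151     -0.3453
  E            0.4745       6.232     0.02065
  solve Keq expr → x = -0.1151; check Q = 5.1380e-04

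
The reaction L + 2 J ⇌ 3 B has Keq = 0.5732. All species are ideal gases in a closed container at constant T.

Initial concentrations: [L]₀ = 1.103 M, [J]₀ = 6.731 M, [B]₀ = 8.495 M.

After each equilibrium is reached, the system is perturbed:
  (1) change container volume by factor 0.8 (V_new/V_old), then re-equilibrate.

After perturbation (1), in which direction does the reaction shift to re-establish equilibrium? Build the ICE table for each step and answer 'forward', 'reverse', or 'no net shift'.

Direction: no net shift

Q₀ = 12.27 vs Keq = 0.5732 ⇒ Q>K, reverse
Step 1:
                   L          J          B
  init         1.103      6.731      8.495
  Δ            1.223      2.447      -3.67
  eq           2.326      9.178      4.825
  solve Keq expr → x = -1.223; check Q = 0.5732
Then change container volume by factor 0.8 (V_new/V_old).
Step 2:
                   L          J          B
  init         2.908      11.47      6.031
  Δ                0          0          0
  eq           2.908      11.47      6.031
  solve Keq expr → x = 0; check Q = 0.5732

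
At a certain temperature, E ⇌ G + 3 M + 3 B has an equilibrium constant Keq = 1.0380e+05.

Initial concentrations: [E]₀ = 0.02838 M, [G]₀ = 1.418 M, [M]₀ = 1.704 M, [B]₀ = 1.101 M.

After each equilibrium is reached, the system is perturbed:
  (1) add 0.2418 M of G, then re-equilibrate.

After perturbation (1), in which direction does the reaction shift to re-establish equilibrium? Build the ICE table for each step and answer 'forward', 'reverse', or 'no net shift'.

Q₀ = 329.9 vs Keq = 1.0380e+05 ⇒ Q<K, forward
Step 1:
                    E           G           M           B
  Initial     0.02838       1.418       1.704       1.101
  Change     -0.02825     0.02825     0.08474     0.08474
  Equil    1.3294e-04       1.446       1.789       1.186
  solve Keq expr → x = 0.02825; check Q = 1.0380e+05
Then add 0.2418 M of G.
Step 2:
                    E           G           M           B
  Initial  1.3294e-04       1.688       1.789       1.186
  Change   2.2181e-05 -2.2181e-05 -6.6543e-05 -6.6543e-05
  Equil    1.5512e-04       1.688       1.789       1.186
  solve Keq expr → x = -2.2181e-05; check Q = 1.0380e+05

Direction: reverse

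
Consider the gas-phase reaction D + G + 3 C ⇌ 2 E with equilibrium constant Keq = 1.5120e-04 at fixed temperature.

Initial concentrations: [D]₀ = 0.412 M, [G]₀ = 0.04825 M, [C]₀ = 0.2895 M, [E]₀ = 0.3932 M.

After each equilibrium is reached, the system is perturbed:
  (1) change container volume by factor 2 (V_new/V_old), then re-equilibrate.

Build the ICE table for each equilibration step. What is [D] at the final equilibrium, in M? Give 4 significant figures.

Q₀ = 320.5 vs Keq = 1.5120e-04 ⇒ Q>K, reverse
Step 1:
                   D          G          C          E
  init         0.412    0.04825     0.2895     0.3932
  Δ           0.1947     0.1947      0.584    -0.3893
  eq          0.6067     0.2429     0.8735   0.003854
  solve Keq expr → x = -0.1947; check Q = 1.5120e-04
Then change container volume by factor 2 (V_new/V_old).
Step 2:
                   D          G          C          E
  init        0.3033     0.1215     0.4368   0.001927
  Δ       6.1943e-04 6.1943e-04   0.001858  -0.001239
  eq           0.304     0.1221     0.4386 6.8807e-04
  solve Keq expr → x = -6.1943e-04; check Q = 1.5120e-04

[D]_eq = 0.304 M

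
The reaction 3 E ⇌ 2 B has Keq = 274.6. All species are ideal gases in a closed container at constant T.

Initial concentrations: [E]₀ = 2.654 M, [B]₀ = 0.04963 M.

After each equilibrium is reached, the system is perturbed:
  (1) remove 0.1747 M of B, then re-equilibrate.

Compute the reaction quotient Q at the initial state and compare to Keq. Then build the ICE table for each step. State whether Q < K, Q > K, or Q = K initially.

Q₀ = 1.3176e-04; Q < K (proceeds forward)

Q₀ = 1.3176e-04 vs Keq = 274.6 ⇒ Q<K, forward
Step 1:
                  E         B
  I           2.654   0.04963
  C          -2.437     1.625
  E          0.2169     1.674
  solve Keq expr → x = 0.8124; check Q = 274.6
Then remove 0.1747 M of B.
Step 2:
                  E         B
  I          0.2169       1.5
  C         -0.0145  0.009667
  E          0.2024     1.509
  solve Keq expr → x = 0.004833; check Q = 274.6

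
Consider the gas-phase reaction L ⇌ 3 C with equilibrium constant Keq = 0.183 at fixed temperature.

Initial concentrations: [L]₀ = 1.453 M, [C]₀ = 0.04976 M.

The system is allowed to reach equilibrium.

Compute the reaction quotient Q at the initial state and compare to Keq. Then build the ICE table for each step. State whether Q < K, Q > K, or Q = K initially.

Q₀ = 8.4796e-05 vs Keq = 0.183 ⇒ Q<K, forward
Step 1:
                   L          C
  I            1.453    0.04976
  C          -0.1881     0.5642
  E            1.265      0.614
  solve Keq expr → x = 0.1881; check Q = 0.183

Q₀ = 8.4796e-05; Q < K (proceeds forward)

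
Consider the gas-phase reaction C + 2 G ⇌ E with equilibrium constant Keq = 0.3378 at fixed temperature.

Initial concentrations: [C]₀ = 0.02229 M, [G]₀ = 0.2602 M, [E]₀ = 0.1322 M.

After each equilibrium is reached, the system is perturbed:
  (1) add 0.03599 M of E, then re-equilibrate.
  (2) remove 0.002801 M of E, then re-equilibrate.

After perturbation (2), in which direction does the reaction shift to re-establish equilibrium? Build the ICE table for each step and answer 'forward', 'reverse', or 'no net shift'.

Q₀ = 87.6 vs Keq = 0.3378 ⇒ Q>K, reverse
Step 1:
                    C           G           E
  init        0.02229      0.2602      0.1322
  Δ            0.1201      0.2403     -0.1201
  eq           0.1424      0.5005     0.01205
  solve Keq expr → x = -0.1201; check Q = 0.3378
Then add 0.03599 M of E.
Step 2:
                    C           G           E
  init         0.1424      0.5005     0.04804
  Δ           0.02979     0.05958    -0.02979
  eq           0.1722      0.5601     0.01825
  solve Keq expr → x = -0.02979; check Q = 0.3378
Then remove 0.002801 M of E.
Step 3:
                    C           G           E
  init         0.1722      0.5601     0.01545
  Δ          -0.00227   -0.004539     0.00227
  eq             0.17      0.5555     0.01772
  solve Keq expr → x = 0.00227; check Q = 0.3378

Direction: forward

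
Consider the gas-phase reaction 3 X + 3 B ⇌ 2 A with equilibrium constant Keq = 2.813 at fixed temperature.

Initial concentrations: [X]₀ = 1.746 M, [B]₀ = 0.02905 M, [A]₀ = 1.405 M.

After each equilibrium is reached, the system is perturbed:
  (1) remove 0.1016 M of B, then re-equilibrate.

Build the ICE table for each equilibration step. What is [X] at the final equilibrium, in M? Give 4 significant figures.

[X]_eq = 2.171 M

Q₀ = 1.5128e+04 vs Keq = 2.813 ⇒ Q>K, reverse
Step 1:
                   X          B          A
  I            1.746    0.02905      1.405
  C           0.3474     0.3474    -0.2316
  E            2.093     0.3765      1.173
  solve Keq expr → x = -0.1158; check Q = 2.813
Then remove 0.1016 M of B.
Step 2:
                   X          B          A
  I            2.093     0.2749      1.173
  C          0.07744    0.07744   -0.05163
  E            2.171     0.3523      1.122
  solve Keq expr → x = -0.02581; check Q = 2.813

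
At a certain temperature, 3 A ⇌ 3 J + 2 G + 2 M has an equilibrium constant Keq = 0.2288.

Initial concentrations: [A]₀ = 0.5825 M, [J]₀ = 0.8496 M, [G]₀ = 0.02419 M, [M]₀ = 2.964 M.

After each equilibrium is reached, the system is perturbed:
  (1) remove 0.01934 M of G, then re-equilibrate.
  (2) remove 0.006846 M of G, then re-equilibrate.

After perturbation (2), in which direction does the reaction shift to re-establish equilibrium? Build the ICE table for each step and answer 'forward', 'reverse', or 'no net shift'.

Q₀ = 0.01595 vs Keq = 0.2288 ⇒ Q<K, forward
Step 1:
                  A         J         G         M
  init       0.5825    0.8496   0.02419     2.964
  Δ        -0.06517   0.06517   0.04345   0.04345
  eq         0.5173    0.9148   0.06764     3.007
  solve Keq expr → x = 0.02172; check Q = 0.2288
Then remove 0.01934 M of G.
Step 2:
                  A         J         G         M
  init       0.5173    0.9148    0.0483     3.007
  Δ        -0.01981   0.01981   0.01321   0.01321
  eq         0.4975    0.9346   0.06151     3.021
  solve Keq expr → x = 0.006603; check Q = 0.2288
Then remove 0.006846 M of G.
Step 3:
                  A         J         G         M
  init       0.4975    0.9346   0.05466     3.021
  Δ       -0.007129  0.007129  0.004753  0.004753
  eq         0.4904    0.9417   0.05941     3.025
  solve Keq expr → x = 0.002376; check Q = 0.2288

Direction: forward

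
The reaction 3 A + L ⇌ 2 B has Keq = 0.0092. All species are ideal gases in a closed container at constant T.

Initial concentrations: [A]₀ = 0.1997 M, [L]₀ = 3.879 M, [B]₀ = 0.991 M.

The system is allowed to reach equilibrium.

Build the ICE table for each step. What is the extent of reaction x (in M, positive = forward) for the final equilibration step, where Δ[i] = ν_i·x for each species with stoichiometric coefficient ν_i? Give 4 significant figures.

x = -0.3551 M

Q₀ = 31.79 vs Keq = 0.0092 ⇒ Q>K, reverse
Step 1:
                   A          L          B
  init        0.1997      3.879      0.991
  Δ            1.065     0.3551    -0.7102
  eq           1.265      4.234     0.2808
  solve Keq expr → x = -0.3551; check Q = 0.0092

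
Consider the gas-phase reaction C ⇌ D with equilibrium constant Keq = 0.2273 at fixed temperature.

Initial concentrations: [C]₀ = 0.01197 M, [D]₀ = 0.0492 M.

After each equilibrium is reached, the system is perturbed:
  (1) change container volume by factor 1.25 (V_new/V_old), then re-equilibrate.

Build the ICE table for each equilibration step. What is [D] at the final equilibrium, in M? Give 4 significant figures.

Q₀ = 4.11 vs Keq = 0.2273 ⇒ Q>K, reverse
Step 1:
                  C         D
  I         0.01197    0.0492
  C         0.03787  -0.03787
  E         0.04984   0.01133
  solve Keq expr → x = -0.03787; check Q = 0.2273
Then change container volume by factor 1.25 (V_new/V_old).
Step 2:
                  C         D
  I         0.03987  0.009063
  C               0         0
  E         0.03987  0.009063
  solve Keq expr → x = 0; check Q = 0.2273

[D]_eq = 0.009063 M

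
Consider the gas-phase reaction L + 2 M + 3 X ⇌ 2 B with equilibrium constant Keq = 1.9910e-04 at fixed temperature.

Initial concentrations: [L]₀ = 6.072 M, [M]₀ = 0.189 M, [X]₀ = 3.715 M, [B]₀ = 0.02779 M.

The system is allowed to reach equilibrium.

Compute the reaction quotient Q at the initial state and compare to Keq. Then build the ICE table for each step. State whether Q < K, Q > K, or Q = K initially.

Q₀ = 6.9446e-05 vs Keq = 1.9910e-04 ⇒ Q<K, forward
Step 1:
                    L           M           X           B
  I             6.072       0.189       3.715     0.02779
  C         -0.007543    -0.01509    -0.02263     0.01509
  E             6.064      0.1739       3.692     0.04288
  solve Keq expr → x = 0.007543; check Q = 1.9910e-04

Q₀ = 6.9446e-05; Q < K (proceeds forward)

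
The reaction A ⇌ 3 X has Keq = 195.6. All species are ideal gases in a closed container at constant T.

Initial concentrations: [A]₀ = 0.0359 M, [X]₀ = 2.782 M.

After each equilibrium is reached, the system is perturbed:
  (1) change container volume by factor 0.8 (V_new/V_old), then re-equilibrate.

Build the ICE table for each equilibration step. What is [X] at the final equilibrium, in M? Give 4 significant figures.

[X]_eq = 3.138 M

Q₀ = 599.8 vs Keq = 195.6 ⇒ Q>K, reverse
Step 1:
                  A         X
  Initial    0.0359     2.782
  Change    0.05556   -0.1667
  Equil     0.09146     2.615
  solve Keq expr → x = -0.05556; check Q = 195.6
Then change container volume by factor 0.8 (V_new/V_old).
Step 2:
                  A         X
  Initial    0.1143     3.269
  Change    0.04368    -0.131
  Equil       0.158     3.138
  solve Keq expr → x = -0.04368; check Q = 195.6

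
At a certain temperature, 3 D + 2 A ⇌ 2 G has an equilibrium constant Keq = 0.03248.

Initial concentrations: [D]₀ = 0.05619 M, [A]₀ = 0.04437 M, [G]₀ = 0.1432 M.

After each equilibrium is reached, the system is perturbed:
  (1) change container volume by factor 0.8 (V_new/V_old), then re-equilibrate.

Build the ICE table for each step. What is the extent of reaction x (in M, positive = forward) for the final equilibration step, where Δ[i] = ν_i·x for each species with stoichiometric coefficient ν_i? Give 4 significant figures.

x = 0.001025 M

Q₀ = 5.8712e+04 vs Keq = 0.03248 ⇒ Q>K, reverse
Step 1:
                  D         A         G
  Initial   0.05619   0.04437    0.1432
  Change     0.2081    0.1387   -0.1387
  Equil      0.2643    0.1831  0.004483
  solve Keq expr → x = -0.06936; check Q = 0.03248
Then change container volume by factor 0.8 (V_new/V_old).
Step 2:
                  D         A         G
  Initial    0.3303    0.2289  0.005603
  Change  -0.003074 -0.002049  0.002049
  Equil      0.3273    0.2268  0.007653
  solve Keq expr → x = 0.001025; check Q = 0.03248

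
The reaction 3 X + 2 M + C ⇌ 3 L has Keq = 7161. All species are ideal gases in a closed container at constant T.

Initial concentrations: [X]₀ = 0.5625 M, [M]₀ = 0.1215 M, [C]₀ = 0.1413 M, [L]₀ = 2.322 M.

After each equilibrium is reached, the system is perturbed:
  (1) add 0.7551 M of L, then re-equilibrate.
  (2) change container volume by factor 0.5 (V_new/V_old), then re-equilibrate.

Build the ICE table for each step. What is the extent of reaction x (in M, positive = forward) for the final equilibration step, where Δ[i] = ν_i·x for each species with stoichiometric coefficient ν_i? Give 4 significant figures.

Q₀ = 3.3723e+04 vs Keq = 7161 ⇒ Q>K, reverse
Step 1:
                    X           M           C           L
  Initial      0.5625      0.1215      0.1413       2.322
  Change      0.08937     0.05958     0.02979    -0.08937
  Equil        0.6519      0.1811      0.1711       2.233
  solve Keq expr → x = -0.02979; check Q = 7161
Then add 0.7551 M of L.
Step 2:
                    X           M           C           L
  Initial      0.6519      0.1811      0.1711       2.988
  Change      0.06303     0.04202     0.02101    -0.06303
  Equil        0.7149      0.2231      0.1921       2.925
  solve Keq expr → x = -0.02101; check Q = 7161
Then change container volume by factor 0.5 (V_new/V_old).
Step 3:
                    X           M           C           L
  Initial        1.43      0.4462      0.3842       5.849
  Change      -0.2718     -0.1812    -0.09059      0.2718
  Equil         1.158       0.265      0.2936       6.121
  solve Keq expr → x = 0.09059; check Q = 7161

x = 0.09059 M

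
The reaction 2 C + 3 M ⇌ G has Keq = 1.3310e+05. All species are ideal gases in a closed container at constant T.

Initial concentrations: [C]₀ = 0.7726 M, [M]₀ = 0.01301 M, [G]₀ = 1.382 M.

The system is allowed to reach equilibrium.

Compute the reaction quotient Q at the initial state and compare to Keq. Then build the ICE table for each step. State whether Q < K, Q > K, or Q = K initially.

Q₀ = 1.0514e+06; Q > K (proceeds reverse)

Q₀ = 1.0514e+06 vs Keq = 1.3310e+05 ⇒ Q>K, reverse
Step 1:
                   C          M          G
  Initial     0.7726    0.01301      1.382
  Change    0.008458    0.01269  -0.004229
  Equil       0.7811     0.0257      1.378
  solve Keq expr → x = -0.004229; check Q = 1.3310e+05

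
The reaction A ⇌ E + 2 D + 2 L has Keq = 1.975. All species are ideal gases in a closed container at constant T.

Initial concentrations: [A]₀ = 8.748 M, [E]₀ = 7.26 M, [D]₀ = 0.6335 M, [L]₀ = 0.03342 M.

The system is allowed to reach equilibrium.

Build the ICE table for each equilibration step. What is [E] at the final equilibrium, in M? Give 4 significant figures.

[E]_eq = 7.715 M

Q₀ = 3.7199e-04 vs Keq = 1.975 ⇒ Q<K, forward
Step 1:
                  A         E         D         L
  init        8.748      7.26    0.6335   0.03342
  Δ         -0.4552    0.4552    0.9103    0.9103
  eq          8.293     7.715     1.544    0.9438
  solve Keq expr → x = 0.4552; check Q = 1.975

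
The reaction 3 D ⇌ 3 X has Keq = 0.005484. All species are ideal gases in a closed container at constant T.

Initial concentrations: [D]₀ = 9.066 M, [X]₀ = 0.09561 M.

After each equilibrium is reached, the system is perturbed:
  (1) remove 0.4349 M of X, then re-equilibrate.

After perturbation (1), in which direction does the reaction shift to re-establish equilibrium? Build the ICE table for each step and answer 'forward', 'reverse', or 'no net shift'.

Direction: forward

Q₀ = 1.1729e-06 vs Keq = 0.005484 ⇒ Q<K, forward
Step 1:
                    D           X
  Initial       9.066     0.09561
  Change       -1.278       1.278
  Equil         7.788       1.373
  solve Keq expr → x = 0.4259; check Q = 0.005484
Then remove 0.4349 M of X.
Step 2:
                    D           X
  Initial       7.788      0.9385
  Change      -0.3697      0.3697
  Equil         7.418       1.308
  solve Keq expr → x = 0.1232; check Q = 0.005484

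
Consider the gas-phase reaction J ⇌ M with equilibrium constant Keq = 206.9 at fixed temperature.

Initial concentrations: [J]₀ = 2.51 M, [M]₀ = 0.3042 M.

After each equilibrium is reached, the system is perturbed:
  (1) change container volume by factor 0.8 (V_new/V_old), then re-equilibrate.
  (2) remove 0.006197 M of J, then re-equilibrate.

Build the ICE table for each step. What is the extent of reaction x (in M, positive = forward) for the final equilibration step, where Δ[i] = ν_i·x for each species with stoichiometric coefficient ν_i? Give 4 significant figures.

Q₀ = 0.1212 vs Keq = 206.9 ⇒ Q<K, forward
Step 1:
                   J          M
  I             2.51     0.3042
  C           -2.496      2.496
  E          0.01354      2.801
  solve Keq expr → x = 2.496; check Q = 206.9
Then change container volume by factor 0.8 (V_new/V_old).
Step 2:
                   J          M
  I          0.01692      3.501
  C                0          0
  E          0.01692      3.501
  solve Keq expr → x = 0; check Q = 206.9
Then remove 0.006197 M of J.
Step 3:
                   J          M
  I          0.01072      3.501
  C         0.006167  -0.006167
  E          0.01689      3.495
  solve Keq expr → x = -0.006167; check Q = 206.9

x = -0.006167 M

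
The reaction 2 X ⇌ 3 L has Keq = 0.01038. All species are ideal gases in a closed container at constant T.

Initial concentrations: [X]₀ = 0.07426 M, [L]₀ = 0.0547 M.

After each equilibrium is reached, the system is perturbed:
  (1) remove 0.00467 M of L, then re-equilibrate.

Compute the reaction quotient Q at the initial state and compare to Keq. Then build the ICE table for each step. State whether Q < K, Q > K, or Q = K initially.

Q₀ = 0.02968 vs Keq = 0.01038 ⇒ Q>K, reverse
Step 1:
                    X           L
  Initial     0.07426      0.0547
  Change     0.008785    -0.01318
  Equil       0.08305     0.04152
  solve Keq expr → x = -0.004393; check Q = 0.01038
Then remove 0.00467 M of L.
Step 2:
                    X           L
  Initial     0.08305     0.03685
  Change    -0.002545    0.003817
  Equil        0.0805     0.04067
  solve Keq expr → x = 0.001272; check Q = 0.01038

Q₀ = 0.02968; Q > K (proceeds reverse)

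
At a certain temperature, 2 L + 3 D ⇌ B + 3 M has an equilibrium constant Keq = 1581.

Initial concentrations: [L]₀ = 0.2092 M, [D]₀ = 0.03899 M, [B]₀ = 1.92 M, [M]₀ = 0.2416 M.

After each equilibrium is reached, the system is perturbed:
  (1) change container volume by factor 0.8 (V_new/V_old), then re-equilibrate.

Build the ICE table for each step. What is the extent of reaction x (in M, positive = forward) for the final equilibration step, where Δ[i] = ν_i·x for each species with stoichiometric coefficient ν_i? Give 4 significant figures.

x = 0.00135 M

Q₀ = 1.0438e+04 vs Keq = 1581 ⇒ Q>K, reverse
Step 1:
                    L           D           B           M
  I            0.2092     0.03899        1.92      0.2416
  C           0.01583     0.02375   -0.007916    -0.02375
  E             0.225     0.06274       1.912      0.2179
  solve Keq expr → x = -0.007916; check Q = 1581
Then change container volume by factor 0.8 (V_new/V_old).
Step 2:
                    L           D           B           M
  I            0.2813     0.07842        2.39      0.2723
  C         -0.002699   -0.004049     0.00135    0.004049
  E            0.2786     0.07437       2.391      0.2764
  solve Keq expr → x = 0.00135; check Q = 1581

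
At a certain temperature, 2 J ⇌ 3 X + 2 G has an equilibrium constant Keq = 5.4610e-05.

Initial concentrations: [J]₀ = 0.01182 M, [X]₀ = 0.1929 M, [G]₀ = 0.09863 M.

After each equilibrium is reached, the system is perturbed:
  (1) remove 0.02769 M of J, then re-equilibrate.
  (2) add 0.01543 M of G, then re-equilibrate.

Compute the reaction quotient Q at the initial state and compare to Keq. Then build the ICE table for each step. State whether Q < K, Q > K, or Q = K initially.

Q₀ = 0.4998 vs Keq = 5.4610e-05 ⇒ Q>K, reverse
Step 1:
                   J          X          G
  init       0.01182     0.1929    0.09863
  Δ           0.0728    -0.1092    -0.0728
  eq         0.08462     0.0837    0.02583
  solve Keq expr → x = -0.0364; check Q = 5.4610e-05
Then remove 0.02769 M of J.
Step 2:
                   J          X          G
  init       0.05693     0.0837    0.02583
  Δ         0.004529  -0.006793  -0.004529
  eq         0.06146     0.0769     0.0213
  solve Keq expr → x = -0.002264; check Q = 5.4610e-05
Then add 0.01543 M of G.
Step 3:
                   J          X          G
  init       0.06146     0.0769    0.03673
  Δ         0.007066    -0.0106  -0.007066
  eq         0.06853     0.0663    0.02966
  solve Keq expr → x = -0.003533; check Q = 5.4610e-05

Q₀ = 0.4998; Q > K (proceeds reverse)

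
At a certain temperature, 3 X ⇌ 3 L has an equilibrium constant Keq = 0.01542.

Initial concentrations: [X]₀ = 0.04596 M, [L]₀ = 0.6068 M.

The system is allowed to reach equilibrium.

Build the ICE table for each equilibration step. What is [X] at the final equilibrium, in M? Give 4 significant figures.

Q₀ = 2301 vs Keq = 0.01542 ⇒ Q>K, reverse
Step 1:
                  X         L
  I         0.04596    0.6068
  C          0.4767   -0.4767
  E          0.5227    0.1301
  solve Keq expr → x = -0.1589; check Q = 0.01542

[X]_eq = 0.5227 M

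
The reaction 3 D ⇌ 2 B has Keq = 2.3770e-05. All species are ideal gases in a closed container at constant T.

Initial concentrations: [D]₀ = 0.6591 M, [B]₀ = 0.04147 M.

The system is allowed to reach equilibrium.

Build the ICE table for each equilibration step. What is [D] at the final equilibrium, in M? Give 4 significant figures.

Q₀ = 0.006006 vs Keq = 2.3770e-05 ⇒ Q>K, reverse
Step 1:
                  D         B
  init       0.6591   0.04147
  Δ         0.05777  -0.03851
  eq         0.7169  0.002959
  solve Keq expr → x = -0.01926; check Q = 2.3770e-05

[D]_eq = 0.7169 M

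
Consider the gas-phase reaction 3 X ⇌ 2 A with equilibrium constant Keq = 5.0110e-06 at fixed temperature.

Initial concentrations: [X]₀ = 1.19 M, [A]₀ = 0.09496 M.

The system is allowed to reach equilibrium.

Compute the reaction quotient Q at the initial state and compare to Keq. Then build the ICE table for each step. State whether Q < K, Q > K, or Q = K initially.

Q₀ = 0.005351; Q > K (proceeds reverse)

Q₀ = 0.005351 vs Keq = 5.0110e-06 ⇒ Q>K, reverse
Step 1:
                    X           A
  init           1.19     0.09496
  Δ            0.1373    -0.09154
  eq            1.327    0.003423
  solve Keq expr → x = -0.04577; check Q = 5.0110e-06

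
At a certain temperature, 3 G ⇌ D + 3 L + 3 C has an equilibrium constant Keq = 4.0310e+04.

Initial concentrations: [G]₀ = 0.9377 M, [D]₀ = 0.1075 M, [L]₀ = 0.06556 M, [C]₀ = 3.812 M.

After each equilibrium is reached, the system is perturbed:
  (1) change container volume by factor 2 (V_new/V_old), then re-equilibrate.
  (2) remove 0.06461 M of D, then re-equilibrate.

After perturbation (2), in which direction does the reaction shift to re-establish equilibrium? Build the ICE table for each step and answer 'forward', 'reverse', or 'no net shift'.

Q₀ = 0.002035 vs Keq = 4.0310e+04 ⇒ Q<K, forward
Step 1:
                  G         D         L         C
  init       0.9377    0.1075   0.06556     3.812
  Δ         -0.8471    0.2824    0.8471    0.8471
  eq         0.0906    0.3899    0.9127     4.659
  solve Keq expr → x = 0.2824; check Q = 4.0310e+04
Then change container volume by factor 2 (V_new/V_old).
Step 2:
                  G         D         L         C
  init       0.0453    0.1949    0.4563      2.33
  Δ        -0.02582  0.008605   0.02582   0.02582
  eq        0.01948    0.2035    0.4821     2.355
  solve Keq expr → x = 0.008605; check Q = 4.0310e+04
Then remove 0.06461 M of D.
Step 3:
                  G         D         L         C
  init      0.01948    0.1389    0.4821     2.355
  Δ       -0.002204 7.3462e-04  0.002204  0.002204
  eq        0.01728    0.1397    0.4844     2.358
  solve Keq expr → x = 7.3462e-04; check Q = 4.0310e+04

Direction: forward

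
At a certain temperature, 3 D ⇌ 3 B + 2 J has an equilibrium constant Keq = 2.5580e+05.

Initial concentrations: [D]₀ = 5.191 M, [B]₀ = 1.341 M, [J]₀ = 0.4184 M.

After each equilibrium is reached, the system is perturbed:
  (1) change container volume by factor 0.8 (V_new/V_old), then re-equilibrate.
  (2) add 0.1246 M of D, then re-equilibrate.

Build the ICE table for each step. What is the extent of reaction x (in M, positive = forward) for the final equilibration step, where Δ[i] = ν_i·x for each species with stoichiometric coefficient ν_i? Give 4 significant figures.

x = 0.03856 M

Q₀ = 0.003018 vs Keq = 2.5580e+05 ⇒ Q<K, forward
Step 1:
                    D           B           J
  init          5.191       1.341      0.4184
  Δ            -4.953       4.953       3.302
  eq           0.2381       6.294        3.72
  solve Keq expr → x = 1.651; check Q = 2.5580e+05
Then change container volume by factor 0.8 (V_new/V_old).
Step 2:
                    D           B           J
  init         0.2976       7.867        4.65
  Δ           0.04433    -0.04433    -0.02955
  eq           0.3419       7.823       4.621
  solve Keq expr → x = -0.01478; check Q = 2.5580e+05
Then add 0.1246 M of D.
Step 3:
                    D           B           J
  init         0.4665       7.823       4.621
  Δ           -0.1157      0.1157     0.07713
  eq           0.3508       7.939       4.698
  solve Keq expr → x = 0.03856; check Q = 2.5580e+05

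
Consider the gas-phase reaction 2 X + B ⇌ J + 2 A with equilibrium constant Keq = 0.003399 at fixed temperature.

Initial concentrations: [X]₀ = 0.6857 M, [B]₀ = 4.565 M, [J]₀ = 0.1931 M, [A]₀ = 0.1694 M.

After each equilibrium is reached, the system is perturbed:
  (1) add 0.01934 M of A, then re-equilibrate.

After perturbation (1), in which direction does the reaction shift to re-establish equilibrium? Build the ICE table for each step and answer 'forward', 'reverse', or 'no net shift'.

Q₀ = 0.002582 vs Keq = 0.003399 ⇒ Q<K, forward
Step 1:
                   X          B          J          A
  I           0.6857      4.565     0.1931     0.1694
  C          -0.0163  -0.008152   0.008152     0.0163
  E           0.6694      4.557     0.2013     0.1857
  solve Keq expr → x = 0.008152; check Q = 0.003399
Then add 0.01934 M of A.
Step 2:
                   X          B          J          A
  I           0.6694      4.557     0.2013      0.205
  C          0.01265   0.006326  -0.006326   -0.01265
  E            0.682      4.563     0.1949     0.1924
  solve Keq expr → x = -0.006326; check Q = 0.003399

Direction: reverse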